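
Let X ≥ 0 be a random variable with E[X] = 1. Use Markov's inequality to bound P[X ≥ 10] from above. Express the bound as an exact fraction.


μ = E[X] = 1, a = 10.
Markov: P[X ≥ 10] ≤ μ/a = (1)/10 = 1/10.
Numerically: ≈ 0.1000.
(Since a = 10 > μ = 1.0000, the bound 1/10 is < 1 and informative.)

P[X ≥ 10] ≤ 1/10 ≈ 0.1000.


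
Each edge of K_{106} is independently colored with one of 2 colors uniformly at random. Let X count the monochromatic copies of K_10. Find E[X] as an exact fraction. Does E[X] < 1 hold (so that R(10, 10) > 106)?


E[X] = C(106, 10) · 2^{1 − 45} = 31853506369685 · 2^{−44} = 31853506369685/17592186044416.
As a reduced fraction: E[X] = 31853506369685/17592186044416 ≈ 1.8107.
Is E[X] < 1? NO.
Since E[X] ≥ 1, the first-moment bound is inconclusive at n = 106; it does NOT by itself certify R(10, 10) > 106.

E[X] = 31853506369685/17592186044416 ≈ 1.8107; E[X] ≥ 1; first-moment method inconclusive here.


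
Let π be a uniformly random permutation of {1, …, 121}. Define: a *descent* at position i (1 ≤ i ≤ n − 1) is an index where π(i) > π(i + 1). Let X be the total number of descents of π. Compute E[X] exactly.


Write X = Σ X_I over i = 1, …, 120, with X_I the indicator of one descent.
There are 120 indicators.
For each fixed i, the pair (π(i), π(i+1)) is a uniformly random ordered pair of distinct values from {1, …, 121}; by symmetry P[π(i) > π(i+1)] = 1/2.
By linearity: E[X] = 120 · (1/2) = (121 − 1) · (1/2) = 60 ≈ 60.00000.

E[X] = 60 = 60.00000.


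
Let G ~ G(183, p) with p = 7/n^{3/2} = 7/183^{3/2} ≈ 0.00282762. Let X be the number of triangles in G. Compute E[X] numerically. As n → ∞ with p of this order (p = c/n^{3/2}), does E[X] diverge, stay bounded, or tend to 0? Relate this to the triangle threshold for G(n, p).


Number of potential triangles: C(183, 3) = 1004731.
Each occurs with probability p³ ≈ (0.00282762)³ ≈ 2.26081078e-08.
By linearity: E[X] = C(183, 3)·p³ ≈ 1004731 · 2.26081078e-08 ≈ 0.022715.
Since α = 3/2 > 1, p = c/n^{3/2} = o(1/n) is below the triangle threshold p ~ 1/n. Asymptotically E[X] ~ (c³/6)·n^{3(1−α)} = (7³/6)·n^{-1.5} → 0, so by Markov's inequality G has no triangles w.h.p.

E[X] ≈ 0.022715; in regime p = Θ(1/n^{3/2}) E[X] tends to 0 (below the triangle threshold p ~ 1/n).


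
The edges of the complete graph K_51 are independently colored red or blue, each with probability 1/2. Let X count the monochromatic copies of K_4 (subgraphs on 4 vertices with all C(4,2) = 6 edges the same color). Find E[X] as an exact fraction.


Let X = Σ_S X_S over the C(51, 4) = 249900 subsets S of size 4, where X_S = 1 if the K_4 on S is monochromatic.
For a fixed S, the K_4 on S has C(4, 2) = 6 edges. P[all 6 edges red] = (1/2)^6, and likewise for blue, so P[monochromatic] = 2·(1/2)^6 = 2^{1 − 6} = 1/32.
By linearity of expectation: E[X] = C(51, 4) · 2^{1 − 6} = 249900 · 1/32 = 62475/8.
Numerically: E[X] ≈ 7809.3750.

E[X] = C(51,4)·2^(1−C(4,2)) = 62475/8 ≈ 7809.3750.


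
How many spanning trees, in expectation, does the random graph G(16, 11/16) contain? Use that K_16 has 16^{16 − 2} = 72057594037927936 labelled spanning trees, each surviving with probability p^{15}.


K_16 has 16^{16 − 2} = 72057594037927936 labelled spanning trees.
For each such spanning tree H, let X_H = 1 if all 15 edges of H are present in G. Then P[X_H = 1] = p^{15} = (11/16)^{15} = 4177248169415651/1152921504606846976.
By linearity: E[X] = Σ_H E[X_H] = 72057594037927936 · p^{15} = 72057594037927936 · 4177248169415651/1152921504606846976 = 4177248169415651/16.
Numerically: E[X] ≈ 2.61e+14.

E[X] = 72057594037927936 · (11/16)^{15} = 4177248169415651/16 ≈ 2.61e+14.


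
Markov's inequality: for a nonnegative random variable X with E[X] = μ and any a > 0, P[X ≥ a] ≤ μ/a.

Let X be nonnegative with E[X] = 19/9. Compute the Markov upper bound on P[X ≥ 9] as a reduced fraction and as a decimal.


μ = E[X] = 19/9, a = 9.
Markov: P[X ≥ 9] ≤ μ/a = (19/9)/9 = 19/81.
Numerically: ≈ 0.235.
(Since a = 9 > μ = 2.111, the bound 19/81 is < 1 and informative.)

P[X ≥ 9] ≤ 19/81 ≈ 0.235.


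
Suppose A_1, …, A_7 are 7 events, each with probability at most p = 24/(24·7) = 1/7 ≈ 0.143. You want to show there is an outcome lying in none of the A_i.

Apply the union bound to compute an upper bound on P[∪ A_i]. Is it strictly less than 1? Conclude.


Union bound: P[∪_{i=1}^{7} A_i] ≤ Σ_i P[A_i] ≤ 7·p = 7·(1/7) = 1.
Numerically: 1 ≈ 1.000.
Is 1 < 1? NO.
Since the bound 1 is ≥ 1, the union bound is uninformative here; it does NOT by itself certify existence.

7·p = 1 ≈ 1.000; existence NOT certified by the union bound.


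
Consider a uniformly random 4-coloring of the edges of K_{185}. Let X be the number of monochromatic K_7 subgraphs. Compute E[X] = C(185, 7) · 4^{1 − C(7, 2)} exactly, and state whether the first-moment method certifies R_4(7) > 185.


E[X] = C(185, 7) · 4^{1 − 21} = 1311854301420 · 4^{−20} = 1311854301420/1099511627776.
As a reduced fraction: E[X] = 327963575355/274877906944 ≈ 1.1931.
Is E[X] < 1? NO.
Since E[X] ≥ 1, the first-moment bound is inconclusive at n = 185; it does NOT by itself certify R_4(7) > 185.

E[X] = 327963575355/274877906944 ≈ 1.1931; E[X] ≥ 1; first-moment method inconclusive here.


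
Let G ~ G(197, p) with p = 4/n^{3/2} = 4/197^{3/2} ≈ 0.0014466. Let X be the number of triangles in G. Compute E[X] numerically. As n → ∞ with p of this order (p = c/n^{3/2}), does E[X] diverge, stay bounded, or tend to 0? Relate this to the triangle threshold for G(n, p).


Number of potential triangles: C(197, 3) = 1254890.
Each occurs with probability p³ ≈ (0.0014466)³ ≈ 3.0274847e-09.
By linearity: E[X] = C(197, 3)·p³ ≈ 1254890 · 3.0274847e-09 ≈ 0.00380.
Since α = 3/2 > 1, p = c/n^{3/2} = o(1/n) is below the triangle threshold p ~ 1/n. Asymptotically E[X] ~ (c³/6)·n^{3(1−α)} = (4³/6)·n^{-1.5} → 0, so by Markov's inequality G has no triangles w.h.p.

E[X] ≈ 0.00380; in regime p = Θ(1/n^{3/2}) E[X] tends to 0 (below the triangle threshold p ~ 1/n).


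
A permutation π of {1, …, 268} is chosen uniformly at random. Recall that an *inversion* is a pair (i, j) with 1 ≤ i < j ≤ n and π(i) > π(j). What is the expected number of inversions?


Write X = Σ X_I over the C(268, 2) = 35778 pairs i < j, with X_I the indicator of one inversion.
There are 35778 indicators.
For each fixed pair i < j, the values π(i) and π(j) are two distinct elements of {1, …, 268} in uniformly random order; by symmetry P[π(i) > π(j)] = 1/2.
By linearity: E[X] = 35778 · (1/2) = C(268, 2) · (1/2) = 35778/2 = 17889 ≈ 17889.000.

E[X] = 17889 = 17889.000.


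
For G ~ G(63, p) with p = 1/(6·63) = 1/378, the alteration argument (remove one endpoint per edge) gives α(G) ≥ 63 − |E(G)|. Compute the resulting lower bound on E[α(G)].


E[|E(G)|] = C(63, 2)·p = 1953 · (1/378) = 31/6.
E[α(G)] ≥ n − E[|E(G)|] = 63 − 31/6 = 347/6.
Numerically: ≈ 57.833.
(This is only a lower bound; the true E[α(G)] may be larger.)

E[α(G)] ≥ 347/6 ≈ 57.833.


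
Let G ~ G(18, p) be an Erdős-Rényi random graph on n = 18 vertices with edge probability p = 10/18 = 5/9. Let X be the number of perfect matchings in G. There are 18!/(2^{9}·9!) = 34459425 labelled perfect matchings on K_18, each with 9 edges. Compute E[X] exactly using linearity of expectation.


K_18 has 18!/(2^{9}·9!) = 34459425 labelled perfect matchings.
For each such perfect matching H, let X_H = 1 if all 9 edges of H are present in G. Then P[X_H = 1] = p^{9} = (5/9)^{9} = 1953125/387420489.
By linearity of expectation: E[X] = Σ_H E[X_H] = 34459425 · p^{9} = 34459425 · 1953125/387420489 = 830908203125/4782969.
Numerically: E[X] ≈ 1.737e+05.

E[X] = 34459425 · (5/9)^{9} = 830908203125/4782969 ≈ 1.737e+05.


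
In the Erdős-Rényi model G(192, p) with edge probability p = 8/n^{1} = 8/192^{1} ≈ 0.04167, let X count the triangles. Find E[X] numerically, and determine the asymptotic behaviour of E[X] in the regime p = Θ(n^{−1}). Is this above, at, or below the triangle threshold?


Number of potential triangles: C(192, 3) = 1161280.
Each occurs with probability p³ ≈ (0.04167)³ ≈ 7.233796e-05.
By linearity: E[X] = C(192, 3)·p³ ≈ 1161280 · 7.233796e-05 ≈ 84.0046.
Here α = 1, so p = 8/n is exactly at the triangle threshold p ~ 1/n. Asymptotically E[X] → c³/6 = 8³/6 = 256/3 ≈ 85.3333, a bounded constant. In this regime the triangle count is asymptotically Poisson(c³/6).

E[X] ≈ 84.0046; in regime p = Θ(1/n^{1}) E[X] stays bounded (at the triangle threshold p ~ 1/n).


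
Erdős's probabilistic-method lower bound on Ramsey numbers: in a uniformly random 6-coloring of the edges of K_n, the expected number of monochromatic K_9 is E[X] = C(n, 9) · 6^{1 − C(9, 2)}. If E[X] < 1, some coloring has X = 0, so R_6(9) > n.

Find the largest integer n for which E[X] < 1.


We need C(n, 9) · 6^{1 − 36} < 1, i.e. C(n, 9) < 6^{36 − 1} = 1719070799748422591028658176.
Check values of n near the boundary:
  n = 4407: C(4407, 9) = 1713856532599459170657070050; 1713856532599459170657070050 < 1719070799748422591028658176? YES
  n = 4408: C(4408, 9) = 1717362945146264156457459600; 1717362945146264156457459600 < 1719070799748422591028658176? YES
  n = 4409: C(4409, 9) = 1720875732988608787686577131; 1720875732988608787686577131 < 1719070799748422591028658176? NO
  n = 4410: C(4410, 9) = 1724394906266704102180823710; 1724394906266704102180823710 < 1719070799748422591028658176? NO
  n = 4411: C(4411, 9) = 1727920475134582415883601405; 1727920475134582415883601405 < 1719070799748422591028658176? NO
The largest n with C(n, 9) < 1719070799748422591028658176 is n = 4408 (where E[X] = 35778394690547169926197075/35813974994758803979763712 ≈ 0.9990). Hence R_6(9) > 4408, i.e. R_6(9) ≥ 4409.

Largest n = 4408; hence R_6(9) > 4408.


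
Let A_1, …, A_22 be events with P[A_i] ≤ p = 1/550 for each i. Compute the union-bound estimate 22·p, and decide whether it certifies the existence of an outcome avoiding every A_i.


Union bound: P[∪_{i=1}^{22} A_i] ≤ Σ_i P[A_i] ≤ 22·p = 22·(1/550) = 1/25.
Numerically: 1/25 ≈ 0.0400.
Is 1/25 < 1? YES.
Since P[∪ A_i] ≤ 1/25 < 1, the complement has P[∩ A_i^c] ≥ 1 − 1/25 = 24/25 > 0, so some outcome avoids every A_i.

22·p = 1/25 ≈ 0.0400; existence CERTIFIED by the union bound.


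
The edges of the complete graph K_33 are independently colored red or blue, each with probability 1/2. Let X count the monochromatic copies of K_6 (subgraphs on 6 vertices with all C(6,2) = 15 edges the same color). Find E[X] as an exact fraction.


Let X = Σ_S X_S over the C(33, 6) = 1107568 subsets S of size 6, where X_S = 1 if the K_6 on S is monochromatic.
For a fixed S, the K_6 on S has C(6, 2) = 15 edges. P[all 15 edges red] = (1/2)^15, and likewise for blue, so P[monochromatic] = 2·(1/2)^15 = 2^{1 − 15} = 1/16384.
By linearity of expectation: E[X] = C(33, 6) · 2^{1 − 15} = 1107568 · 1/16384 = 69223/1024.
Numerically: E[X] ≈ 67.601.

E[X] = C(33,6)·2^(1−C(6,2)) = 69223/1024 ≈ 67.601.


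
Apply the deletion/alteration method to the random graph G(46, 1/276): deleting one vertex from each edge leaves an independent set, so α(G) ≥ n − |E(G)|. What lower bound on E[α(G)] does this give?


E[|E(G)|] = C(46, 2)·p = 1035 · (1/276) = 15/4.
E[α(G)] ≥ n − E[|E(G)|] = 46 − 15/4 = 169/4.
Numerically: ≈ 42.250000.
(This is only a lower bound; the true E[α(G)] may be larger.)

E[α(G)] ≥ 169/4 ≈ 42.250000.


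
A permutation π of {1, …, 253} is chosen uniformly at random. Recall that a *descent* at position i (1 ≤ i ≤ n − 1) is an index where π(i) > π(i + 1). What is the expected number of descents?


Write X = Σ X_I over i = 1, …, 252, with X_I the indicator of one descent.
There are 252 indicators.
For each fixed i, the pair (π(i), π(i+1)) is a uniformly random ordered pair of distinct values from {1, …, 253}; by symmetry P[π(i) > π(i+1)] = 1/2.
By linearity: E[X] = 252 · (1/2) = (253 − 1) · (1/2) = 126 ≈ 126.00000.

E[X] = 126 = 126.00000.


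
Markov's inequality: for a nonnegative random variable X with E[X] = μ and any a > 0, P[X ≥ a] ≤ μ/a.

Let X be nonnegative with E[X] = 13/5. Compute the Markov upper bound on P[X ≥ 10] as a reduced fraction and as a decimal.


μ = E[X] = 13/5, a = 10.
Markov: P[X ≥ 10] ≤ μ/a = (13/5)/10 = 13/50.
Numerically: ≈ 0.2600.
(Since a = 10 > μ = 2.6000, the bound 13/50 is < 1 and informative.)

P[X ≥ 10] ≤ 13/50 ≈ 0.2600.


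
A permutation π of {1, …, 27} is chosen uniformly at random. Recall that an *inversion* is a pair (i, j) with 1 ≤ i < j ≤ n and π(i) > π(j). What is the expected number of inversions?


Write X = Σ X_I over the C(27, 2) = 351 pairs i < j, with X_I the indicator of one inversion.
There are 351 indicators.
For each fixed pair i < j, the values π(i) and π(j) are two distinct elements of {1, …, 27} in uniformly random order; by symmetry P[π(i) > π(j)] = 1/2.
By linearity: E[X] = 351 · (1/2) = C(27, 2) · (1/2) = 351/2 = 351/2 ≈ 175.50000.

E[X] = 351/2 = 175.50000.


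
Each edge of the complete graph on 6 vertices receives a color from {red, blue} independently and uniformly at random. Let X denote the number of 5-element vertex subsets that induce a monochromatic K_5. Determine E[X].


Let X = Σ_S X_S over the C(6, 5) = 6 subsets S of size 5, where X_S = 1 if the K_5 on S is monochromatic.
For a fixed S, the K_5 on S has C(5, 2) = 10 edges. P[all 10 edges red] = (1/2)^10, and likewise for blue, so P[monochromatic] = 2·(1/2)^10 = 2^{1 − 10} = 1/512.
By linearity: E[X] = C(6, 5) · 2^{1 − 10} = 6 · 1/512 = 3/256.
Numerically: E[X] ≈ 0.0117.

E[X] = C(6,5)·2^(1−C(5,2)) = 3/256 ≈ 0.0117.


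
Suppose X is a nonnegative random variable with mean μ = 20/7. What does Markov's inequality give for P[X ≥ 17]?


μ = E[X] = 20/7, a = 17.
Markov: P[X ≥ 17] ≤ μ/a = (20/7)/17 = 20/119.
Numerically: ≈ 0.168.
(Since a = 17 > μ = 2.857, the bound 20/119 is < 1 and informative.)

P[X ≥ 17] ≤ 20/119 ≈ 0.168.


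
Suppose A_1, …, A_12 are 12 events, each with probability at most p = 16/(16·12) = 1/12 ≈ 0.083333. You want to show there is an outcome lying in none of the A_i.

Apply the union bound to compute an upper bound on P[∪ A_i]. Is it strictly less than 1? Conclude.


Union bound: P[∪_{i=1}^{12} A_i] ≤ Σ_i P[A_i] ≤ 12·p = 12·(1/12) = 1.
Numerically: 1 ≈ 1.000000.
Is 1 < 1? NO.
Since the bound 1 is ≥ 1, the union bound is uninformative here; it does NOT by itself certify existence.

12·p = 1 ≈ 1.000000; existence NOT certified by the union bound.


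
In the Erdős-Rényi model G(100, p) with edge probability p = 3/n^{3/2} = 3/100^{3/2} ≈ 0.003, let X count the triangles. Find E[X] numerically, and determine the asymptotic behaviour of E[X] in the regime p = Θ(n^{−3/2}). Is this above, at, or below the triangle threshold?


Number of potential triangles: C(100, 3) = 161700.
Each occurs with probability p³ ≈ (0.003)³ ≈ 2.700000e-08.
By linearity: E[X] = C(100, 3)·p³ ≈ 161700 · 2.700000e-08 ≈ 0.0044.
Since α = 3/2 > 1, p = c/n^{3/2} = o(1/n) is below the triangle threshold p ~ 1/n. Asymptotically E[X] ~ (c³/6)·n^{3(1−α)} = (3³/6)·n^{-1.5} → 0, so by Markov's inequality G has no triangles w.h.p.

E[X] ≈ 0.0044; in regime p = Θ(1/n^{3/2}) E[X] tends to 0 (below the triangle threshold p ~ 1/n).


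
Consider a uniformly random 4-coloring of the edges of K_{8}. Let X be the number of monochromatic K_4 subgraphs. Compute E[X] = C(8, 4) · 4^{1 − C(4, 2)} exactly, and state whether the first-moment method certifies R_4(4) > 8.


E[X] = C(8, 4) · 4^{1 − 6} = 70 · 4^{−5} = 70/1024.
As a reduced fraction: E[X] = 35/512 ≈ 0.0684.
Is E[X] < 1? YES.
Since E[X] < 1, there exists a 4-coloring of K_{8} with no monochromatic K_4; hence R_4(4) > 8.

E[X] = 35/512 ≈ 0.0684; E[X] < 1, so R_4(4) > 8.


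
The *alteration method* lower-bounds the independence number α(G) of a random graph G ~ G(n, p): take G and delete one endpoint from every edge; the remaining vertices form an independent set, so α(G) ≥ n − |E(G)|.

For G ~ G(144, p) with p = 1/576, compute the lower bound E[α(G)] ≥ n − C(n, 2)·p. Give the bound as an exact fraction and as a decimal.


E[|E(G)|] = C(144, 2)·p = 10296 · (1/576) = 143/8.
E[α(G)] ≥ n − E[|E(G)|] = 144 − 143/8 = 1009/8.
Numerically: ≈ 126.125.
(This is only a lower bound; the true E[α(G)] may be larger.)

E[α(G)] ≥ 1009/8 ≈ 126.125.


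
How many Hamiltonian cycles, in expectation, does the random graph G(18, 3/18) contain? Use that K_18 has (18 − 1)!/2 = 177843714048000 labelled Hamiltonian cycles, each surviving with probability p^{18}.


K_18 has (18 − 1)!/2 = 177843714048000 labelled Hamiltonian cycles.
For each such Hamiltonian cycle H, let X_H = 1 if all 18 edges of H are present in G. Then P[X_H = 1] = p^{18} = (1/6)^{18} = 1/101559956668416.
Summing the indicators: E[X] = Σ_H E[X_H] = 177843714048000 · p^{18} = 177843714048000 · 1/101559956668416 = 14889875/8503056.
Numerically: E[X] ≈ 1.75112.

E[X] = 177843714048000 · (1/6)^{18} = 14889875/8503056 ≈ 1.75112.


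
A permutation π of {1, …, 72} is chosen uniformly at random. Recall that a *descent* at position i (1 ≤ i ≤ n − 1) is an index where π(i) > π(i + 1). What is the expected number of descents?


Write X = Σ X_I over i = 1, …, 71, with X_I the indicator of one descent.
There are 71 indicators.
For each fixed i, the pair (π(i), π(i+1)) is a uniformly random ordered pair of distinct values from {1, …, 72}; by symmetry P[π(i) > π(i+1)] = 1/2.
By linearity: E[X] = 71 · (1/2) = (72 − 1) · (1/2) = 71/2 ≈ 35.5000.

E[X] = 71/2 = 35.5000.


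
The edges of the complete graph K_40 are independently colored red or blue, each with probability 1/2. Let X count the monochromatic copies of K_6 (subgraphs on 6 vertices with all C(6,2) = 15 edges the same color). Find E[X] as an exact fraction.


Let X = Σ_S X_S over the C(40, 6) = 3838380 subsets S of size 6, where X_S = 1 if the K_6 on S is monochromatic.
For a fixed S, the K_6 on S has C(6, 2) = 15 edges. P[all 15 edges red] = (1/2)^15, and likewise for blue, so P[monochromatic] = 2·(1/2)^15 = 2^{1 − 15} = 1/16384.
By linearity of expectation: E[X] = C(40, 6) · 2^{1 − 15} = 3838380 · 1/16384 = 959595/4096.
Numerically: E[X] ≈ 234.276123.

E[X] = C(40,6)·2^(1−C(6,2)) = 959595/4096 ≈ 234.276123.


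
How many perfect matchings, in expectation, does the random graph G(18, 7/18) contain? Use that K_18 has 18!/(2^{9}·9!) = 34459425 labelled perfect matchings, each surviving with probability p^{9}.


K_18 has 18!/(2^{9}·9!) = 34459425 labelled perfect matchings.
For each such perfect matching H, let X_H = 1 if all 9 edges of H are present in G. Then P[X_H = 1] = p^{9} = (7/18)^{9} = 40353607/198359290368.
Summing the indicators: E[X] = Σ_H E[X_H] = 34459425 · p^{9} = 34459425 · 40353607/198359290368 = 17167433257975/2448880128.
Numerically: E[X] ≈ 7.01e+03.

E[X] = 34459425 · (7/18)^{9} = 17167433257975/2448880128 ≈ 7.01e+03.


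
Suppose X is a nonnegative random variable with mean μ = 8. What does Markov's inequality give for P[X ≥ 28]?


μ = E[X] = 8, a = 28.
Markov: P[X ≥ 28] ≤ μ/a = (8)/28 = 2/7.
Numerically: ≈ 0.286.
(Since a = 28 > μ = 8.000, the bound 2/7 is < 1 and informative.)

P[X ≥ 28] ≤ 2/7 ≈ 0.286.


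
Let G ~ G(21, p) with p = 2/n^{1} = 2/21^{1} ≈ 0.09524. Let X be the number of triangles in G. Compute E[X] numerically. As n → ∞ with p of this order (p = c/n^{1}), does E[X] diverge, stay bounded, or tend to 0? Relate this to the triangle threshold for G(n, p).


Number of potential triangles: C(21, 3) = 1330.
Each occurs with probability p³ ≈ (0.09524)³ ≈ 8.638376e-04.
By linearity: E[X] = C(21, 3)·p³ ≈ 1330 · 8.638376e-04 ≈ 1.1489.
Here α = 1, so p = 2/n is exactly at the triangle threshold p ~ 1/n. Asymptotically E[X] → c³/6 = 2³/6 = 4/3 ≈ 1.3333, a bounded constant. In this regime the triangle count is asymptotically Poisson(c³/6).

E[X] ≈ 1.1489; in regime p = Θ(1/n^{1}) E[X] stays bounded (at the triangle threshold p ~ 1/n).


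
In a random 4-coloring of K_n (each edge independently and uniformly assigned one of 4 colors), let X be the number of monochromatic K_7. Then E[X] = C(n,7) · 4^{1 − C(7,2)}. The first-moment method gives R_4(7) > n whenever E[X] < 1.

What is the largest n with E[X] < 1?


We need C(n, 7) · 4^{1 − 21} < 1, i.e. C(n, 7) < 4^{21 − 1} = 1099511627776.
Check values of n near the boundary:
  n = 178: C(178, 7) = 996867063280; 996867063280 < 1099511627776? YES
  n = 179: C(179, 7) = 1037437234460; 1037437234460 < 1099511627776? YES
  n = 180: C(180, 7) = 1079414463600; 1079414463600 < 1099511627776? YES
  n = 181: C(181, 7) = 1122839183400; 1122839183400 < 1099511627776? NO
  n = 182: C(182, 7) = 1167752750736; 1167752750736 < 1099511627776? NO
  n = 183: C(183, 7) = 1214197462413; 1214197462413 < 1099511627776? NO
The largest n with C(n, 7) < 1099511627776 is n = 180 (where E[X] = 67463403975/68719476736 ≈ 0.982). Hence R_4(7) > 180, i.e. R_4(7) ≥ 181.

Largest n = 180; hence R_4(7) > 180.


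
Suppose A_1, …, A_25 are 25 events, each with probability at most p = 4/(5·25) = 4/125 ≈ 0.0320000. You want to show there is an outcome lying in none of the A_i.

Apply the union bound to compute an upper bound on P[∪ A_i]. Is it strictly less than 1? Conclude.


Union bound: P[∪_{i=1}^{25} A_i] ≤ Σ_i P[A_i] ≤ 25·p = 25·(4/125) = 4/5.
Numerically: 4/5 ≈ 0.8000000.
Is 4/5 < 1? YES.
Since P[∪ A_i] ≤ 4/5 < 1, the complement has P[∩ A_i^c] ≥ 1 − 4/5 = 1/5 > 0, so some outcome avoids every A_i.

25·p = 4/5 ≈ 0.8000000; existence CERTIFIED by the union bound.


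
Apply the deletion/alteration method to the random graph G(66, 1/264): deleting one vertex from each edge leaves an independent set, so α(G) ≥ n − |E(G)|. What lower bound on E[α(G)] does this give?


E[|E(G)|] = C(66, 2)·p = 2145 · (1/264) = 65/8.
E[α(G)] ≥ n − E[|E(G)|] = 66 − 65/8 = 463/8.
Numerically: ≈ 57.875000.
(This is only a lower bound; the true E[α(G)] may be larger.)

E[α(G)] ≥ 463/8 ≈ 57.875000.


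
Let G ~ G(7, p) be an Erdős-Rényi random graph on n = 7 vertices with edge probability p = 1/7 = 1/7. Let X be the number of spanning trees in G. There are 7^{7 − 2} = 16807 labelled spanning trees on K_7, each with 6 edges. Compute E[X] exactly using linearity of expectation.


K_7 has 7^{7 − 2} = 16807 labelled spanning trees.
For each such spanning tree H, let X_H = 1 if all 6 edges of H are present in G. Then P[X_H = 1] = p^{6} = (1/7)^{6} = 1/117649.
By linearity of expectation: E[X] = Σ_H E[X_H] = 16807 · p^{6} = 16807 · 1/117649 = 1/7.
Numerically: E[X] ≈ 0.14286.

E[X] = 16807 · (1/7)^{6} = 1/7 ≈ 0.14286.


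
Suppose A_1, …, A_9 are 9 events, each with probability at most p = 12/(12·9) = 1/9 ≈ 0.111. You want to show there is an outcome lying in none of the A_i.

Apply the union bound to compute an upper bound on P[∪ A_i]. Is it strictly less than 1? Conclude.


Union bound: P[∪_{i=1}^{9} A_i] ≤ Σ_i P[A_i] ≤ 9·p = 9·(1/9) = 1.
Numerically: 1 ≈ 1.000.
Is 1 < 1? NO.
Since the bound 1 is ≥ 1, the union bound is uninformative here; it does NOT by itself certify existence.

9·p = 1 ≈ 1.000; existence NOT certified by the union bound.


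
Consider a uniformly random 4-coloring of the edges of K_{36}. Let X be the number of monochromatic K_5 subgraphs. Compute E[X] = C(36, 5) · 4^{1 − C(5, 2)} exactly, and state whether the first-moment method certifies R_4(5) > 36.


E[X] = C(36, 5) · 4^{1 − 10} = 376992 · 4^{−9} = 376992/262144.
As a reduced fraction: E[X] = 11781/8192 ≈ 1.4381.
Is E[X] < 1? NO.
Since E[X] ≥ 1, the first-moment bound is inconclusive at n = 36; it does NOT by itself certify R_4(5) > 36.

E[X] = 11781/8192 ≈ 1.4381; E[X] ≥ 1; first-moment method inconclusive here.


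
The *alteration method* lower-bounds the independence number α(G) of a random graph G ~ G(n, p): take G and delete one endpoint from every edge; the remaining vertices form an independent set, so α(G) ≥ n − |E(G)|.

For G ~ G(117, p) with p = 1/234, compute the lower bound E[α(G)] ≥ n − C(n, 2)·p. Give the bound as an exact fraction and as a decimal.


E[|E(G)|] = C(117, 2)·p = 6786 · (1/234) = 29.
E[α(G)] ≥ n − E[|E(G)|] = 117 − 29 = 88.
Numerically: ≈ 88.000000.
(This is only a lower bound; the true E[α(G)] may be larger.)

E[α(G)] ≥ 88 ≈ 88.000000.


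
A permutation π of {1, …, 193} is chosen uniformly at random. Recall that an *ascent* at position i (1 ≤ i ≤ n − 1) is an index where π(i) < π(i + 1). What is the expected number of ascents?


Write X = Σ X_I over i = 1, …, 192, with X_I the indicator of one ascent.
There are 192 indicators.
For each fixed i, the pair (π(i), π(i+1)) is a uniformly random ordered pair of distinct values from {1, …, 193}; by symmetry P[π(i) < π(i+1)] = 1/2.
By linearity: E[X] = 192 · (1/2) = (193 − 1) · (1/2) = 96 ≈ 96.000000.

E[X] = 96 = 96.000000.


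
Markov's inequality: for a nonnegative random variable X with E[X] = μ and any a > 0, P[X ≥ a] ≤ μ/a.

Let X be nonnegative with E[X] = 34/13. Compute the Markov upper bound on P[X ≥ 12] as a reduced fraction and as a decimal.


μ = E[X] = 34/13, a = 12.
Markov: P[X ≥ 12] ≤ μ/a = (34/13)/12 = 17/78.
Numerically: ≈ 0.2179.
(Since a = 12 > μ = 2.6154, the bound 17/78 is < 1 and informative.)

P[X ≥ 12] ≤ 17/78 ≈ 0.2179.


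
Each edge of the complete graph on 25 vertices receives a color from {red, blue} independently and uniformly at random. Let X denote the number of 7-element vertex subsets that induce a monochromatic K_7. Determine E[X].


Let X = Σ_S X_S over the C(25, 7) = 480700 subsets S of size 7, where X_S = 1 if the K_7 on S is monochromatic.
For a fixed S, the K_7 on S has C(7, 2) = 21 edges. P[all 21 edges red] = (1/2)^21, and likewise for blue, so P[monochromatic] = 2·(1/2)^21 = 2^{1 − 21} = 1/1048576.
Summing: E[X] = C(25, 7) · 2^{1 − 21} = 480700 · 1/1048576 = 120175/262144.
Numerically: E[X] ≈ 0.458.

E[X] = C(25,7)·2^(1−C(7,2)) = 120175/262144 ≈ 0.458.


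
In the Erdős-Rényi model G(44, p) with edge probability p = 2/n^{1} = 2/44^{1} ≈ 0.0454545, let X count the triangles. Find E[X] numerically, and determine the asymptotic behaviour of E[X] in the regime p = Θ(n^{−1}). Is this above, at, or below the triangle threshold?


Number of potential triangles: C(44, 3) = 13244.
Each occurs with probability p³ ≈ (0.0454545)³ ≈ 9.39143501e-05.
By linearity: E[X] = C(44, 3)·p³ ≈ 13244 · 9.39143501e-05 ≈ 1.243802.
Here α = 1, so p = 2/n is exactly at the triangle threshold p ~ 1/n. Asymptotically E[X] → c³/6 = 2³/6 = 4/3 ≈ 1.333333, a bounded constant. In this regime the triangle count is asymptotically Poisson(c³/6).

E[X] ≈ 1.243802; in regime p = Θ(1/n^{1}) E[X] stays bounded (at the triangle threshold p ~ 1/n).


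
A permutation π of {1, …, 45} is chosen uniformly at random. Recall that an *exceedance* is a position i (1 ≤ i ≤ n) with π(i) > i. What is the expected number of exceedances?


Write X = Σ_{i=1}^{45} X_i, where X_i = 1_{π(i) > i}.
For each fixed i, π(i) is uniform over {1, …, 45} (marginal of a uniform permutation), so P[π(i) > i] = (n − i)/n. Summing: Σ_{i=1}^{45} (n − i)/n = (0 + 1 + … + 44)/45 = 45(45 − 1)/(2·45) = (45 − 1)/2.
Hence E[X] = Σ_{i=1}^{45} (45 − i)/45 = 22 ≈ 22.0000.

E[X] = 22 = 22.0000.


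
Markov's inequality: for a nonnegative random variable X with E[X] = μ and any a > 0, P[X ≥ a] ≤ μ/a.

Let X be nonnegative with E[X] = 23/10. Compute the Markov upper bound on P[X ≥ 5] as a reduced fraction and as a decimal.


μ = E[X] = 23/10, a = 5.
Markov: P[X ≥ 5] ≤ μ/a = (23/10)/5 = 23/50.
Numerically: ≈ 0.4600.
(Since a = 5 > μ = 2.3000, the bound 23/50 is < 1 and informative.)

P[X ≥ 5] ≤ 23/50 ≈ 0.4600.


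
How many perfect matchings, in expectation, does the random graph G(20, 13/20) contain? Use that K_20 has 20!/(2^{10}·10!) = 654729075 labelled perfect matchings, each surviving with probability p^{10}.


K_20 has 20!/(2^{10}·10!) = 654729075 labelled perfect matchings.
For each such perfect matching H, let X_H = 1 if all 10 edges of H are present in G. Then P[X_H = 1] = p^{10} = (13/20)^{10} = 137858491849/10240000000000.
By linearity of expectation: E[X] = Σ_H E[X_H] = 654729075 · p^{10} = 654729075 · 137858491849/10240000000000 = 3610398513967632387/409600000000.
Numerically: E[X] ≈ 8.814e+06.

E[X] = 654729075 · (13/20)^{10} = 3610398513967632387/409600000000 ≈ 8.814e+06.


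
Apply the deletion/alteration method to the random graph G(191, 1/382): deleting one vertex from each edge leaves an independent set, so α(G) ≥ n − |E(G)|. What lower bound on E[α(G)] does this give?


E[|E(G)|] = C(191, 2)·p = 18145 · (1/382) = 95/2.
E[α(G)] ≥ n − E[|E(G)|] = 191 − 95/2 = 287/2.
Numerically: ≈ 143.50000.
(This is only a lower bound; the true E[α(G)] may be larger.)

E[α(G)] ≥ 287/2 ≈ 143.50000.


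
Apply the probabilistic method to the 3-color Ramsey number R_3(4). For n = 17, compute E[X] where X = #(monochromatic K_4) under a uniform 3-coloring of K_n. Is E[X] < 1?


E[X] = C(17, 4) · 3^{1 − 6} = 2380 · 3^{−5} = 2380/243.
As a reduced fraction: E[X] = 2380/243 ≈ 9.79424.
Is E[X] < 1? NO.
Since E[X] ≥ 1, the first-moment bound is inconclusive at n = 17; it does NOT by itself certify R_3(4) > 17.

E[X] = 2380/243 ≈ 9.79424; E[X] ≥ 1; first-moment method inconclusive here.


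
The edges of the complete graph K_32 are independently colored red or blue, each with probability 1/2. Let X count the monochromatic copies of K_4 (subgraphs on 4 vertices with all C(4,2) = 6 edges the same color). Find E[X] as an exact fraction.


Let X = Σ_S X_S over the C(32, 4) = 35960 subsets S of size 4, where X_S = 1 if the K_4 on S is monochromatic.
For a fixed S, the K_4 on S has C(4, 2) = 6 edges. P[all 6 edges red] = (1/2)^6, and likewise for blue, so P[monochromatic] = 2·(1/2)^6 = 2^{1 − 6} = 1/32.
Summing: E[X] = C(32, 4) · 2^{1 − 6} = 35960 · 1/32 = 4495/4.
Numerically: E[X] ≈ 1123.7500.

E[X] = C(32,4)·2^(1−C(4,2)) = 4495/4 ≈ 1123.7500.


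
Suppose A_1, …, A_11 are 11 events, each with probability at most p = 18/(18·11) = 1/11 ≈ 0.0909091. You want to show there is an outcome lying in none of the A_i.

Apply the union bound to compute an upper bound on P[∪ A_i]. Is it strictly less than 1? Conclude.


Union bound: P[∪_{i=1}^{11} A_i] ≤ Σ_i P[A_i] ≤ 11·p = 11·(1/11) = 1.
Numerically: 1 ≈ 1.0000000.
Is 1 < 1? NO.
Since the bound 1 is ≥ 1, the union bound is uninformative here; it does NOT by itself certify existence.

11·p = 1 ≈ 1.0000000; existence NOT certified by the union bound.


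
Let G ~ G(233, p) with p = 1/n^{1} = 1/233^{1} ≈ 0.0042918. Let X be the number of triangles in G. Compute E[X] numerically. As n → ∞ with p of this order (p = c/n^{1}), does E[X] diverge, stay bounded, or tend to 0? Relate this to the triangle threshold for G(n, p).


Number of potential triangles: C(233, 3) = 2081156.
Each occurs with probability p³ ≈ (0.0042918)³ ≈ 7.9055527e-08.
By linearity: E[X] = C(233, 3)·p³ ≈ 2081156 · 7.9055527e-08 ≈ 0.16453.
Here α = 1, so p = 1/n is exactly at the triangle threshold p ~ 1/n. Asymptotically E[X] → c³/6 = 1³/6 = 1/6 ≈ 0.16667, a bounded constant. In this regime the triangle count is asymptotically Poisson(c³/6).

E[X] ≈ 0.16453; in regime p = Θ(1/n^{1}) E[X] stays bounded (at the triangle threshold p ~ 1/n).


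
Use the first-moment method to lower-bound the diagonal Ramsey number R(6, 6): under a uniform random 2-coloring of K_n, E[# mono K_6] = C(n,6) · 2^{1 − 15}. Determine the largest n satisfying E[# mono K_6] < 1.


We need C(n, 6) · 2^{1 − 15} < 1, i.e. C(n, 6) < 2^{15 − 1} = 16384.
Check values of n near the boundary:
  n = 11: C(11, 6) = 462; 462 < 16384? YES
  n = 12: C(12, 6) = 924; 924 < 16384? YES
  n = 13: C(13, 6) = 1716; 1716 < 16384? YES
  n = 14: C(14, 6) = 3003; 3003 < 16384? YES
  n = 15: C(15, 6) = 5005; 5005 < 16384? YES
  n = 16: C(16, 6) = 8008; 8008 < 16384? YES
  n = 17: C(17, 6) = 12376; 12376 < 16384? YES
  n = 18: C(18, 6) = 18564; 18564 < 16384? NO
  n = 19: C(19, 6) = 27132; 27132 < 16384? NO
The largest n with C(n, 6) < 16384 is n = 17 (where E[X] = 1547/2048 ≈ 0.755371). Hence R(6, 6) > 17, i.e. R(6, 6) ≥ 18.

Largest n = 17; hence R(6, 6) > 17.


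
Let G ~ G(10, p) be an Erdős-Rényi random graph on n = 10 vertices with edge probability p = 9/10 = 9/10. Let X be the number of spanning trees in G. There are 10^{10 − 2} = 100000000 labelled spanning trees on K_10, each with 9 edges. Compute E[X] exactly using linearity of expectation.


K_10 has 10^{10 − 2} = 100000000 labelled spanning trees.
For each such spanning tree H, let X_H = 1 if all 9 edges of H are present in G. Then P[X_H = 1] = p^{9} = (9/10)^{9} = 387420489/1000000000.
By linearity of expectation: E[X] = Σ_H E[X_H] = 100000000 · p^{9} = 100000000 · 387420489/1000000000 = 387420489/10.
Numerically: E[X] ≈ 3.87e+07.

E[X] = 100000000 · (9/10)^{9} = 387420489/10 ≈ 3.87e+07.


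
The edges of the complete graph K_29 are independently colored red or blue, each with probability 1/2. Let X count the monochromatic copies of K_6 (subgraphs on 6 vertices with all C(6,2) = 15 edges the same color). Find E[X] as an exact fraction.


Let X = Σ_S X_S over the C(29, 6) = 475020 subsets S of size 6, where X_S = 1 if the K_6 on S is monochromatic.
For a fixed S, the K_6 on S has C(6, 2) = 15 edges. P[all 15 edges red] = (1/2)^15, and likewise for blue, so P[monochromatic] = 2·(1/2)^15 = 2^{1 − 15} = 1/16384.
By linearity: E[X] = C(29, 6) · 2^{1 − 15} = 475020 · 1/16384 = 118755/4096.
Numerically: E[X] ≈ 28.99292.

E[X] = C(29,6)·2^(1−C(6,2)) = 118755/4096 ≈ 28.99292.


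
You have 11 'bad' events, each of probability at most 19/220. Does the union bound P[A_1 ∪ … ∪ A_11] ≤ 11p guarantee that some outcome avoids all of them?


Union bound: P[∪_{i=1}^{11} A_i] ≤ Σ_i P[A_i] ≤ 11·p = 11·(19/220) = 19/20.
Numerically: 19/20 ≈ 0.950000.
Is 19/20 < 1? YES.
Since P[∪ A_i] ≤ 19/20 < 1, the complement has P[∩ A_i^c] ≥ 1 − 19/20 = 1/20 > 0, so some outcome avoids every A_i.

11·p = 19/20 ≈ 0.950000; existence CERTIFIED by the union bound.


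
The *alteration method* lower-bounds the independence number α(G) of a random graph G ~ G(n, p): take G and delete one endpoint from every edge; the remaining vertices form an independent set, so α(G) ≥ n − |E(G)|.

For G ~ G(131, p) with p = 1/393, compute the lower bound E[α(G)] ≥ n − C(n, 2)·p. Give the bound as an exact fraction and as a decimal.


E[|E(G)|] = C(131, 2)·p = 8515 · (1/393) = 65/3.
E[α(G)] ≥ n − E[|E(G)|] = 131 − 65/3 = 328/3.
Numerically: ≈ 109.333.
(This is only a lower bound; the true E[α(G)] may be larger.)

E[α(G)] ≥ 328/3 ≈ 109.333.


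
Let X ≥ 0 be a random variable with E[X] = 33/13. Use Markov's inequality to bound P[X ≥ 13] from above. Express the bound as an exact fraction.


μ = E[X] = 33/13, a = 13.
Markov: P[X ≥ 13] ≤ μ/a = (33/13)/13 = 33/169.
Numerically: ≈ 0.1953.
(Since a = 13 > μ = 2.5385, the bound 33/169 is < 1 and informative.)

P[X ≥ 13] ≤ 33/169 ≈ 0.1953.


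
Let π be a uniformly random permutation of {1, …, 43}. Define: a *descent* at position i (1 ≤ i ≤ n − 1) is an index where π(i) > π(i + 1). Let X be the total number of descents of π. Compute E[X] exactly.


Write X = Σ X_I over i = 1, …, 42, with X_I the indicator of one descent.
There are 42 indicators.
For each fixed i, the pair (π(i), π(i+1)) is a uniformly random ordered pair of distinct values from {1, …, 43}; by symmetry P[π(i) > π(i+1)] = 1/2.
By linearity: E[X] = 42 · (1/2) = (43 − 1) · (1/2) = 21 ≈ 21.0000.

E[X] = 21 = 21.0000.


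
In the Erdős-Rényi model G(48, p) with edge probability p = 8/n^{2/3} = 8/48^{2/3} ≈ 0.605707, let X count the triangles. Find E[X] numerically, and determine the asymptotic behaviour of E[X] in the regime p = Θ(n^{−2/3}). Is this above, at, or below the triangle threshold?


Number of potential triangles: C(48, 3) = 17296.
Each occurs with probability p³ ≈ (0.605707)³ ≈ 2.22222222e-01.
By linearity: E[X] = C(48, 3)·p³ ≈ 17296 · 2.22222222e-01 ≈ 3843.555556.
Since α = 2/3 < 1, p = c/n^{2/3} ≫ 1/n is above the triangle threshold p ~ 1/n. Asymptotically E[X] ~ (c³/6)·n^{3(1−α)} = (8³/6)·n^{1} → ∞; triangles are abundant w.h.p.

E[X] ≈ 3843.555556; in regime p = Θ(1/n^{2/3}) E[X] diverges (above the triangle threshold p ~ 1/n).


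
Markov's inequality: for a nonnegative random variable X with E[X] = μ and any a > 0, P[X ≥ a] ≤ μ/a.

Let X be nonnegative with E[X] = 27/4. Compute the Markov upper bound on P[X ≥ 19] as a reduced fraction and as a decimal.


μ = E[X] = 27/4, a = 19.
Markov: P[X ≥ 19] ≤ μ/a = (27/4)/19 = 27/76.
Numerically: ≈ 0.355.
(Since a = 19 > μ = 6.750, the bound 27/76 is < 1 and informative.)

P[X ≥ 19] ≤ 27/76 ≈ 0.355.


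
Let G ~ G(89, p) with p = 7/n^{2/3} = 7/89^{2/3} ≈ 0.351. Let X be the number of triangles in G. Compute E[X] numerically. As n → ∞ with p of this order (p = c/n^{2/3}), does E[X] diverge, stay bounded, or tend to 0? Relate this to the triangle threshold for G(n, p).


Number of potential triangles: C(89, 3) = 113564.
Each occurs with probability p³ ≈ (0.351)³ ≈ 4.33026e-02.
By linearity: E[X] = C(89, 3)·p³ ≈ 113564 · 4.33026e-02 ≈ 4917.618.
Since α = 2/3 < 1, p = c/n^{2/3} ≫ 1/n is above the triangle threshold p ~ 1/n. Asymptotically E[X] ~ (c³/6)·n^{3(1−α)} = (7³/6)·n^{1} → ∞; triangles are abundant w.h.p.

E[X] ≈ 4917.618; in regime p = Θ(1/n^{2/3}) E[X] diverges (above the triangle threshold p ~ 1/n).


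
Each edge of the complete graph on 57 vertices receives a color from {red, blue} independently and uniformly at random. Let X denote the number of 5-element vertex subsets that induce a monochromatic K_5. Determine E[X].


Let X = Σ_S X_S over the C(57, 5) = 4187106 subsets S of size 5, where X_S = 1 if the K_5 on S is monochromatic.
For a fixed S, the K_5 on S has C(5, 2) = 10 edges. P[all 10 edges red] = (1/2)^10, and likewise for blue, so P[monochromatic] = 2·(1/2)^10 = 2^{1 − 10} = 1/512.
Summing: E[X] = C(57, 5) · 2^{1 − 10} = 4187106 · 1/512 = 2093553/256.
Numerically: E[X] ≈ 8177.941.

E[X] = C(57,5)·2^(1−C(5,2)) = 2093553/256 ≈ 8177.941.


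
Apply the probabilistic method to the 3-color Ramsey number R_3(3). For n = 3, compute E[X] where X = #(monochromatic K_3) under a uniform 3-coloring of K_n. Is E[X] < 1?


E[X] = C(3, 3) · 3^{1 − 3} = 1 · 3^{−2} = 1/9.
As a reduced fraction: E[X] = 1/9 ≈ 0.1111.
Is E[X] < 1? YES.
Since E[X] < 1, there exists a 3-coloring of K_{3} with no monochromatic K_3; hence R_3(3) > 3.

E[X] = 1/9 ≈ 0.1111; E[X] < 1, so R_3(3) > 3.


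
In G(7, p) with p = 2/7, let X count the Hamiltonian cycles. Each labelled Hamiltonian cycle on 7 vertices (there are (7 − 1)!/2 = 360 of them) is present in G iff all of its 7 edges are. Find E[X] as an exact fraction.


K_7 has (7 − 1)!/2 = 360 labelled Hamiltonian cycles.
For each such Hamiltonian cycle H, let X_H = 1 if all 7 edges of H are present in G. Then P[X_H = 1] = p^{7} = (2/7)^{7} = 128/823543.
By linearity: E[X] = Σ_H E[X_H] = 360 · p^{7} = 360 · 128/823543 = 46080/823543.
Numerically: E[X] ≈ 0.05595.

E[X] = 360 · (2/7)^{7} = 46080/823543 ≈ 0.05595.


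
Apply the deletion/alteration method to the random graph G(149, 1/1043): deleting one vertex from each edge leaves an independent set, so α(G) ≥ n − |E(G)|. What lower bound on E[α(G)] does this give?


E[|E(G)|] = C(149, 2)·p = 11026 · (1/1043) = 74/7.
E[α(G)] ≥ n − E[|E(G)|] = 149 − 74/7 = 969/7.
Numerically: ≈ 138.428571.
(This is only a lower bound; the true E[α(G)] may be larger.)

E[α(G)] ≥ 969/7 ≈ 138.428571.
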